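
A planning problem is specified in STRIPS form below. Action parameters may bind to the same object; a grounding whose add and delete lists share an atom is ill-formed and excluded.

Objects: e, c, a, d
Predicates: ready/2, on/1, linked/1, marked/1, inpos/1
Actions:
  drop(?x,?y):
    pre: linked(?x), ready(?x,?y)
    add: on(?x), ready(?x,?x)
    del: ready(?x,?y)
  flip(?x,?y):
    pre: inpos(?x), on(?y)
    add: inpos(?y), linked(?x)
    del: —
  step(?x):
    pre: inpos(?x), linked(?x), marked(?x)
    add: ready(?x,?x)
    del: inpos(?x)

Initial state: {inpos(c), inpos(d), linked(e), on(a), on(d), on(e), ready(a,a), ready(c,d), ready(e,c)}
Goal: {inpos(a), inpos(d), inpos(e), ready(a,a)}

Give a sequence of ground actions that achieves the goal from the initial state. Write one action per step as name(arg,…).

1. flip(c,e)  →  {inpos(c), inpos(d), inpos(e), linked(c), linked(e), on(a), on(d), on(e), ready(a,a), ready(c,d), ready(e,c)}
2. flip(e,a)  →  {inpos(a), inpos(c), inpos(d), inpos(e), linked(c), linked(e), on(a), on(d), on(e), ready(a,a), ready(c,d), ready(e,c)}

flip(c,e); flip(e,a)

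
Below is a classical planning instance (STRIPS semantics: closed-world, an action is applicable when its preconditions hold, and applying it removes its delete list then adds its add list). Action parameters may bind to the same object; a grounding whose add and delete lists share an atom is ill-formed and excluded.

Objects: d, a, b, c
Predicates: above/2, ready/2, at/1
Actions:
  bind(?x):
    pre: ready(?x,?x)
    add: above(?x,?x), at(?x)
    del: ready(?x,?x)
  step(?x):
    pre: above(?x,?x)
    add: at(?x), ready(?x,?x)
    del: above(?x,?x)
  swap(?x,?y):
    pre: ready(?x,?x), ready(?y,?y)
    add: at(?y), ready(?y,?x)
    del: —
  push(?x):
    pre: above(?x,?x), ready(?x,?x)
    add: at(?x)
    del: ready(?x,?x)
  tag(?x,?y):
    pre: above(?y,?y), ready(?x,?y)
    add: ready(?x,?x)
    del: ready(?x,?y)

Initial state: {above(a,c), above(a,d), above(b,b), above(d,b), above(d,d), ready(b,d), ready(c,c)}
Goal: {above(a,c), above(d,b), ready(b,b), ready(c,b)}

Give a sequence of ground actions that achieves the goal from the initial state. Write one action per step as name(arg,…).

1. step(b)  →  {above(a,c), above(a,d), above(d,b), above(d,d), at(b), ready(b,b), ready(b,d), ready(c,c)}
2. swap(b,c)  →  {above(a,c), above(a,d), above(d,b), above(d,d), at(b), at(c), ready(b,b), ready(b,d), ready(c,b), ready(c,c)}

step(b); swap(b,c)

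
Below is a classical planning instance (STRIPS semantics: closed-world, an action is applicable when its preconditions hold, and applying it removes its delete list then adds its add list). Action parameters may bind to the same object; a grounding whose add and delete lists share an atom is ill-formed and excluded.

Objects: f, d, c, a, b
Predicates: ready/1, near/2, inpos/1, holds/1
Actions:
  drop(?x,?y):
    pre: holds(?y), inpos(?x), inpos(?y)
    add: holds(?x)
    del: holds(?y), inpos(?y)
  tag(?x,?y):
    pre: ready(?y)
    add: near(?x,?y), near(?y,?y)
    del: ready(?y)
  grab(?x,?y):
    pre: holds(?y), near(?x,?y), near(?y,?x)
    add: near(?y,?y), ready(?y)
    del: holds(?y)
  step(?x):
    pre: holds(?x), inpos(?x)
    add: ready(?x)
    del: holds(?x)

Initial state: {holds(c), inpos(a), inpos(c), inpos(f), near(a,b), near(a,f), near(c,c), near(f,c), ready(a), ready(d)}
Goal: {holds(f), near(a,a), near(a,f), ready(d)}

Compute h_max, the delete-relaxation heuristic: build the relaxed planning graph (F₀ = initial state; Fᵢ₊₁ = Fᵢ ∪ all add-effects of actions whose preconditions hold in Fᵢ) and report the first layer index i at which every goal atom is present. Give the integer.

1

F0 = init (10 atoms)
F1 = F0 ∪ {holds(a), holds(f), near(a,a), near(a,d), near(b,a), near(b,d), near(c,a), near(c,d), near(d,a), near(d,d), near(f,a), near(f,d), ready(c)}  (23 atoms)
goal ⊆ F1  ⇒  h_max = 1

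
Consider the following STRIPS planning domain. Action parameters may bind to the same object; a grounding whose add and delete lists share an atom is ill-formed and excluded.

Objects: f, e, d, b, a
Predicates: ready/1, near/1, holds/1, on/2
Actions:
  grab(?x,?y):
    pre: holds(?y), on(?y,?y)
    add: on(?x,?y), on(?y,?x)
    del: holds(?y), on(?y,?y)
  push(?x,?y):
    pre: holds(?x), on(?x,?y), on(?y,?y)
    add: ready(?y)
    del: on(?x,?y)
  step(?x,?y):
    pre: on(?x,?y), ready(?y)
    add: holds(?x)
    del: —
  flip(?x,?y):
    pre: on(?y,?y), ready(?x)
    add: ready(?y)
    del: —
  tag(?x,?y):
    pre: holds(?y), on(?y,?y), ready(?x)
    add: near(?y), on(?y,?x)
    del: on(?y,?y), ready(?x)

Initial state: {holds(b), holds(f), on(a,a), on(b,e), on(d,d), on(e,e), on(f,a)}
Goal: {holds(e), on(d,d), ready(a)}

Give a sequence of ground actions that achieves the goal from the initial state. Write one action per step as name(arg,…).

push(f,a); push(b,e); step(e,e)

1. push(f,a)  →  {holds(b), holds(f), on(a,a), on(b,e), on(d,d), on(e,e), ready(a)}
2. push(b,e)  →  {holds(b), holds(f), on(a,a), on(d,d), on(e,e), ready(a), ready(e)}
3. step(e,e)  →  {holds(b), holds(e), holds(f), on(a,a), on(d,d), on(e,e), ready(a), ready(e)}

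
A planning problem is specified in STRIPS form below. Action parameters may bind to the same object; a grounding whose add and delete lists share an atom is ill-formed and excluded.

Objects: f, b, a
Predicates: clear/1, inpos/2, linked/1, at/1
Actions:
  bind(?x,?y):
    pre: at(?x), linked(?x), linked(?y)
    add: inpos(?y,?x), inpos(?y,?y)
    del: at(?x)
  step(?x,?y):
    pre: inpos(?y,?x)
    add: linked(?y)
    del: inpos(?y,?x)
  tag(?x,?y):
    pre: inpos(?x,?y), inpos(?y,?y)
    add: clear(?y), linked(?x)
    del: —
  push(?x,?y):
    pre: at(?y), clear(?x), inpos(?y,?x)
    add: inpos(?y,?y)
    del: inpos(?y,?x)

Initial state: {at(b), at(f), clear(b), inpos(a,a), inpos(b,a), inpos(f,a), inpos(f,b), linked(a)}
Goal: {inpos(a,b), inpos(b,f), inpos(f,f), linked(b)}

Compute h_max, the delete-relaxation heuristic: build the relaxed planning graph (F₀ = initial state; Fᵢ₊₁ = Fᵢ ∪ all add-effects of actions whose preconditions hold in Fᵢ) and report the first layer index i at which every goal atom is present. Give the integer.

2

F0 = init (8 atoms)
F1 = F0 ∪ {clear(a), inpos(f,f), linked(b), linked(f)}  (12 atoms)
F2 = F1 ∪ {clear(f), inpos(a,b), inpos(a,f), inpos(b,b), inpos(b,f)}  (17 atoms)
goal ⊆ F2  ⇒  h_max = 2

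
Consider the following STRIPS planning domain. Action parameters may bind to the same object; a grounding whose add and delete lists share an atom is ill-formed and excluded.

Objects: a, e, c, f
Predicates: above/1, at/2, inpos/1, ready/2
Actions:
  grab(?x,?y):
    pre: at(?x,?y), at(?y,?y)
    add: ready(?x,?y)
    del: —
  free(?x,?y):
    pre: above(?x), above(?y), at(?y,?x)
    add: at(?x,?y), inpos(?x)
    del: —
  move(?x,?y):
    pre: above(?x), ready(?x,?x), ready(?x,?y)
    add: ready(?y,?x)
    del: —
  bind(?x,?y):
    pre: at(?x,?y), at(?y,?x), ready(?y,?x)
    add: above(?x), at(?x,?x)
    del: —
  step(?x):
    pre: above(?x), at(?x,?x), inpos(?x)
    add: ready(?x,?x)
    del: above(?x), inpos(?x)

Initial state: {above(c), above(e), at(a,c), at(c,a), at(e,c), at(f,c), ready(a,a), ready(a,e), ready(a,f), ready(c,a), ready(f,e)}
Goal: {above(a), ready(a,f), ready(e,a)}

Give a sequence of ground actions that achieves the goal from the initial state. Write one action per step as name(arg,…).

1. bind(a,c)  →  {above(a), above(c), above(e), at(a,a), at(a,c), at(c,a), at(e,c), at(f,c), ready(a,a), ready(a,e), ready(a,f), ready(c,a), ready(f,e)}
2. move(a,e)  →  {above(a), above(c), above(e), at(a,a), at(a,c), at(c,a), at(e,c), at(f,c), ready(a,a), ready(a,e), ready(a,f), ready(c,a), ready(e,a), ready(f,e)}

bind(a,c); move(a,e)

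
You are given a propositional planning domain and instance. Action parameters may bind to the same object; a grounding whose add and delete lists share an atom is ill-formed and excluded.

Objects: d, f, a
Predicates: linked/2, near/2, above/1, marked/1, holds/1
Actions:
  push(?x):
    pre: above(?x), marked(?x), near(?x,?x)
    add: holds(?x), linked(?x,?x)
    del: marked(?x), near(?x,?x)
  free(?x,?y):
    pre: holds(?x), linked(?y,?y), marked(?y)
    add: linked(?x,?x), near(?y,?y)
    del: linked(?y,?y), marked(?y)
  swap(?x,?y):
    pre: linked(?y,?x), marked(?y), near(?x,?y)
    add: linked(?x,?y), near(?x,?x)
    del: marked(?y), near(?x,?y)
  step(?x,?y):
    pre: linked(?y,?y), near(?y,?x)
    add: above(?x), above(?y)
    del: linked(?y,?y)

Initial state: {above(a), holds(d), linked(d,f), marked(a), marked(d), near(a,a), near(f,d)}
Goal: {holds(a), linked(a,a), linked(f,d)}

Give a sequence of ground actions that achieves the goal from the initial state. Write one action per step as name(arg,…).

push(a); swap(f,d)

1. push(a)  →  {above(a), holds(a), holds(d), linked(a,a), linked(d,f), marked(d), near(f,d)}
2. swap(f,d)  →  {above(a), holds(a), holds(d), linked(a,a), linked(d,f), linked(f,d), near(f,f)}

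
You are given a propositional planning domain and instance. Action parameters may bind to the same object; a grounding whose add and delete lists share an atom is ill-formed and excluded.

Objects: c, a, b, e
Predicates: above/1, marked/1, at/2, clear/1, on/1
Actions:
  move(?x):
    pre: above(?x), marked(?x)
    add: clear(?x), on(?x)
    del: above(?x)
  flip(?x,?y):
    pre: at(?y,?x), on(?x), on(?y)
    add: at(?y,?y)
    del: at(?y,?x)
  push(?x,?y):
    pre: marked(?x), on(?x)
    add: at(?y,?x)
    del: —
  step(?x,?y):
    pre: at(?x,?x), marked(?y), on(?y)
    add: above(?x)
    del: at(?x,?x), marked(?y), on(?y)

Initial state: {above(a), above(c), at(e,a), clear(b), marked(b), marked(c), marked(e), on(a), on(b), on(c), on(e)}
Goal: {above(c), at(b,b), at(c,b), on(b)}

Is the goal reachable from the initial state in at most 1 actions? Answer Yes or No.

1. push(b,c)  →  {above(a), above(c), at(c,b), at(e,a), clear(b), marked(b), marked(c), marked(e), on(a), on(b), on(c), on(e)}
2. push(b,b)  →  {above(a), above(c), at(b,b), at(c,b), at(e,a), clear(b), marked(b), marked(c), marked(e), on(a), on(b), on(c), on(e)}
optimal plan length = 2; 2 > 1

No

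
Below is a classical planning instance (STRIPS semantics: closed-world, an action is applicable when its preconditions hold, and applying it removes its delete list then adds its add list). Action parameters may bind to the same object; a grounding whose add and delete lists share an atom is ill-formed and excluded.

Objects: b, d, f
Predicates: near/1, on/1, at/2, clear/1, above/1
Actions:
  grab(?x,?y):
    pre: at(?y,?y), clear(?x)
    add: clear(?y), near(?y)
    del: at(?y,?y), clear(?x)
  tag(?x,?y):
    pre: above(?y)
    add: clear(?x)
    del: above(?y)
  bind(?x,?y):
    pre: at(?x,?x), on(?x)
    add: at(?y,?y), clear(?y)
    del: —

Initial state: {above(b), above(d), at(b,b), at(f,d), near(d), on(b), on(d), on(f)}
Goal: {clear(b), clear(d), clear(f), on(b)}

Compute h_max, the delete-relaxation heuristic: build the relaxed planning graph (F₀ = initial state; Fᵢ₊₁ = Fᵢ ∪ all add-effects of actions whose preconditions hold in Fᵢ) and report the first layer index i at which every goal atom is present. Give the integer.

F0 = init (8 atoms)
F1 = F0 ∪ {at(d,d), at(f,f), clear(b), clear(d), clear(f)}  (13 atoms)
goal ⊆ F1  ⇒  h_max = 1

1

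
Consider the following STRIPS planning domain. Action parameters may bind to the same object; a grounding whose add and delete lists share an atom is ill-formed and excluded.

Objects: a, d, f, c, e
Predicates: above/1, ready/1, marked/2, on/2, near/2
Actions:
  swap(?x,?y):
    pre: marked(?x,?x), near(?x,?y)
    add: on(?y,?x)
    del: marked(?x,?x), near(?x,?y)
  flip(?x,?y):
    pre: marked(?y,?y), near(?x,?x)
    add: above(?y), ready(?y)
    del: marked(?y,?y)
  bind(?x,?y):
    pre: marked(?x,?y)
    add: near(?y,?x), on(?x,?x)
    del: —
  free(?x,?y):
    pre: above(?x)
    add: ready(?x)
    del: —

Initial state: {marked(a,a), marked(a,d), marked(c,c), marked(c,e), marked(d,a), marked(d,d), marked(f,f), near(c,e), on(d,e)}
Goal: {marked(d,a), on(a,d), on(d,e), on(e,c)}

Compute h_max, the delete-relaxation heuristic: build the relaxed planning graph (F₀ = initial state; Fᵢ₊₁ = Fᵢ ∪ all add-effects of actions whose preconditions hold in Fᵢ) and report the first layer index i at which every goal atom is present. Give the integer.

2

F0 = init (9 atoms)
F1 = F0 ∪ {near(a,a), near(a,d), near(c,c), near(d,a), near(d,d), near(e,c), near(f,f), on(a,a), on(c,c), on(d,d), on(e,c), on(f,f)}  (21 atoms)
F2 = F1 ∪ {above(a), above(c), above(d), above(f), on(a,d), on(d,a), ready(a), ready(c), ready(d), ready(f)}  (31 atoms)
goal ⊆ F2  ⇒  h_max = 2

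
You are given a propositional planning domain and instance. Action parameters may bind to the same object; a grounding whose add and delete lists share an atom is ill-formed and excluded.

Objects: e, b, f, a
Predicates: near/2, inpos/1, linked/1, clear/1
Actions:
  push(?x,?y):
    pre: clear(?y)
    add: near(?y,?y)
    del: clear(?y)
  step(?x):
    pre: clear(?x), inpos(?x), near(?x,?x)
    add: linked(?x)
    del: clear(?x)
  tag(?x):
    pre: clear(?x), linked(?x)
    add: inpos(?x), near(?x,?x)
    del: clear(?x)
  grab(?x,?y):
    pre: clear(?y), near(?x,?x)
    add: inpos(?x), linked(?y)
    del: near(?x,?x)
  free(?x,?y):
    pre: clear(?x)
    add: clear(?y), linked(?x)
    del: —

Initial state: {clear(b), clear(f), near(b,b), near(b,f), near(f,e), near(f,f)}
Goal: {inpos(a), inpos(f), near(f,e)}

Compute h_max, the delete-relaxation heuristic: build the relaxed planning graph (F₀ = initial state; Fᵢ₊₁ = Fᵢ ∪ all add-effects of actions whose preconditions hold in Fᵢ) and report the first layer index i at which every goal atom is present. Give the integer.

3

F0 = init (6 atoms)
F1 = F0 ∪ {clear(a), clear(e), inpos(b), inpos(f), linked(b), linked(f)}  (12 atoms)
F2 = F1 ∪ {linked(a), linked(e), near(a,a), near(e,e)}  (16 atoms)
F3 = F2 ∪ {inpos(a), inpos(e)}  (18 atoms)
goal ⊆ F3  ⇒  h_max = 3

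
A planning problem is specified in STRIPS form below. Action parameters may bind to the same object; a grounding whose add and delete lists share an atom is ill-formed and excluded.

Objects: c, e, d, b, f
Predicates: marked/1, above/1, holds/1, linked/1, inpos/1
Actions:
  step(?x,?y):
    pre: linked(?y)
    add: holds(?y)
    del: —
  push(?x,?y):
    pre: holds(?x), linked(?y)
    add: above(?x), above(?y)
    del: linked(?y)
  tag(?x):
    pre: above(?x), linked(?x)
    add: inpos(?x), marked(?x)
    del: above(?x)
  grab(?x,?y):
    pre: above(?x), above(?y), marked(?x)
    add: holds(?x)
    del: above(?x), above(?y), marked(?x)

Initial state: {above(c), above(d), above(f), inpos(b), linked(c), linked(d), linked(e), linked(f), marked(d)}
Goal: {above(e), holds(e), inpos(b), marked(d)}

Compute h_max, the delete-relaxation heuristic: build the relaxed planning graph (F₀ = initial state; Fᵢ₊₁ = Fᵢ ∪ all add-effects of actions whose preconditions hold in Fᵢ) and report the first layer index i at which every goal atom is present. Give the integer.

F0 = init (9 atoms)
F1 = F0 ∪ {holds(c), holds(d), holds(e), holds(f), inpos(c), inpos(d), inpos(f), marked(c), marked(f)}  (18 atoms)
F2 = F1 ∪ {above(e)}  (19 atoms)
goal ⊆ F2  ⇒  h_max = 2

2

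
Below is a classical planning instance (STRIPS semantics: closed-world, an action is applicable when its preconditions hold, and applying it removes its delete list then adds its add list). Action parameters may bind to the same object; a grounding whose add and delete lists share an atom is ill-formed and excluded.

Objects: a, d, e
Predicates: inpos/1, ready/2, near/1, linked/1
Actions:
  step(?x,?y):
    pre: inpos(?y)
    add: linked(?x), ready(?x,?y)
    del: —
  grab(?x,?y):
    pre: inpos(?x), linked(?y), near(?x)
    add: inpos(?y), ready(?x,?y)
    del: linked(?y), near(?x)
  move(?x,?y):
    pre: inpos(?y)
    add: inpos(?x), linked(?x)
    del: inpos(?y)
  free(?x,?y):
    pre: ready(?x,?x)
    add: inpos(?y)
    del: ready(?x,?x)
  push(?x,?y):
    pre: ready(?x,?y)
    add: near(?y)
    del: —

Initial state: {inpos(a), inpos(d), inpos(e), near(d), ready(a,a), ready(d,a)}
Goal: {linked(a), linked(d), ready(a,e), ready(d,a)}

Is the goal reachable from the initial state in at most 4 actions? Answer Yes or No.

Yes

1. step(a,e)  →  {inpos(a), inpos(d), inpos(e), linked(a), near(d), ready(a,a), ready(a,e), ready(d,a)}
2. step(d,a)  →  {inpos(a), inpos(d), inpos(e), linked(a), linked(d), near(d), ready(a,a), ready(a,e), ready(d,a)}
optimal plan length = 2; 2 ≤ 4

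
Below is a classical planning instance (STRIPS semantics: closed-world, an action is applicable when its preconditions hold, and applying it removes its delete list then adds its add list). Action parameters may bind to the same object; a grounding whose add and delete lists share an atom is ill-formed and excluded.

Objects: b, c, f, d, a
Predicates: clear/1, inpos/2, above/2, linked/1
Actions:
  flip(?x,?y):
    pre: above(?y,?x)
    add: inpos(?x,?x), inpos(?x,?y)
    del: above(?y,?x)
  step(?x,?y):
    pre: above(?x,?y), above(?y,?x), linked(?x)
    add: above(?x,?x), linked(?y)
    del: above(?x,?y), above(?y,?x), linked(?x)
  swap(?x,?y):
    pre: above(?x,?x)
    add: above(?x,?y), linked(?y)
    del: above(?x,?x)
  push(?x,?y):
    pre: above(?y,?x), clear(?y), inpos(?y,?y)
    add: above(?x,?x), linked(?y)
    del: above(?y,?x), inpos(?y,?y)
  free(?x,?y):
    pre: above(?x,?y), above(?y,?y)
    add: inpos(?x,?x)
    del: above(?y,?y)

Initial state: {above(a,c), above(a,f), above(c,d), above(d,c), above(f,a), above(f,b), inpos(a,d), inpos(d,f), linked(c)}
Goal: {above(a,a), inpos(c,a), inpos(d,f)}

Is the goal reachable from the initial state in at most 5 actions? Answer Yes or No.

Yes

1. flip(c,a)  →  {above(a,f), above(c,d), above(d,c), above(f,a), above(f,b), inpos(a,d), inpos(c,a), inpos(c,c), inpos(d,f), linked(c)}
2. step(c,d)  →  {above(a,f), above(c,c), above(f,a), above(f,b), inpos(a,d), inpos(c,a), inpos(c,c), inpos(d,f), linked(d)}
3. swap(c,a)  →  {above(a,f), above(c,a), above(f,a), above(f,b), inpos(a,d), inpos(c,a), inpos(c,c), inpos(d,f), linked(a), linked(d)}
4. step(a,f)  →  {above(a,a), above(c,a), above(f,b), inpos(a,d), inpos(c,a), inpos(c,c), inpos(d,f), linked(d), linked(f)}
optimal plan length = 4; 4 ≤ 5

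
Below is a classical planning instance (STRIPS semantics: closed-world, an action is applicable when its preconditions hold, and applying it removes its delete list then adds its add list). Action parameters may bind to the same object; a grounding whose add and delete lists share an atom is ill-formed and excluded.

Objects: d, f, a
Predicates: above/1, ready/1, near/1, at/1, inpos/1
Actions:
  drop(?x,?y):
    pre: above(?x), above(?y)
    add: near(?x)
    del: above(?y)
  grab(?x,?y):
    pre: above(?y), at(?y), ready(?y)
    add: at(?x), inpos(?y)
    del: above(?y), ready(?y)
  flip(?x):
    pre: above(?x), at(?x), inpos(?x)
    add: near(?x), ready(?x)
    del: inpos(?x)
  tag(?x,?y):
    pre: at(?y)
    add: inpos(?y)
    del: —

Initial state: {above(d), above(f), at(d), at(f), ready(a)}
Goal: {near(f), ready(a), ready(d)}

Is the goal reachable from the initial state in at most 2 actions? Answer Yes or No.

No

1. drop(f,f)  →  {above(d), at(d), at(f), near(f), ready(a)}
2. tag(d,d)  →  {above(d), at(d), at(f), inpos(d), near(f), ready(a)}
3. flip(d)  →  {above(d), at(d), at(f), near(d), near(f), ready(a), ready(d)}
optimal plan length = 3; 3 > 2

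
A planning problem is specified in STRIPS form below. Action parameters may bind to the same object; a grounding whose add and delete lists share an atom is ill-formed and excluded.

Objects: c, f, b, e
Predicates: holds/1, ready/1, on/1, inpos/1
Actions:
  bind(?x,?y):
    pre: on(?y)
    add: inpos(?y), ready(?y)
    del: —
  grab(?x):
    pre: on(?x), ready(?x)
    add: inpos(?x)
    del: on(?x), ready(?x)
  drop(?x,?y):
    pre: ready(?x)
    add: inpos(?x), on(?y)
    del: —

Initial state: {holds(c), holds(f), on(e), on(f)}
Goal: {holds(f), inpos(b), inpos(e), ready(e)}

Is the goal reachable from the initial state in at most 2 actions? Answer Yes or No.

No

1. bind(c,e)  →  {holds(c), holds(f), inpos(e), on(e), on(f), ready(e)}
2. drop(e,b)  →  {holds(c), holds(f), inpos(e), on(b), on(e), on(f), ready(e)}
3. bind(c,b)  →  {holds(c), holds(f), inpos(b), inpos(e), on(b), on(e), on(f), ready(b), ready(e)}
optimal plan length = 3; 3 > 2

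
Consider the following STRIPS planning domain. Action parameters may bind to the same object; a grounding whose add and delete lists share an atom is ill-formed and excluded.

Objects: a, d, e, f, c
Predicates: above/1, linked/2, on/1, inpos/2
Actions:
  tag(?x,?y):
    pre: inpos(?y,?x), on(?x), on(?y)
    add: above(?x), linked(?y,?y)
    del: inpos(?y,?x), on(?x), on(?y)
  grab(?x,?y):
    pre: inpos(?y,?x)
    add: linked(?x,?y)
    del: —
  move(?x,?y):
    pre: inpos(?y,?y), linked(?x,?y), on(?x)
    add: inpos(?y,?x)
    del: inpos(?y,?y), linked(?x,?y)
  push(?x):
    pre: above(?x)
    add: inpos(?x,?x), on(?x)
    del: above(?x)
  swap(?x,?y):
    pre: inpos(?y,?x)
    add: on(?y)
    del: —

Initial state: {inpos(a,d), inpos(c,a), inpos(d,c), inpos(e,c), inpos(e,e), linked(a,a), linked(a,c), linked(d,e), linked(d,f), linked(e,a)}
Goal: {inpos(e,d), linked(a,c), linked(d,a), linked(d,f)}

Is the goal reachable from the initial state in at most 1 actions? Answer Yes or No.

No

1. grab(d,a)  →  {inpos(a,d), inpos(c,a), inpos(d,c), inpos(e,c), inpos(e,e), linked(a,a), linked(a,c), linked(d,a), linked(d,e), linked(d,f), linked(e,a)}
2. swap(c,d)  →  {inpos(a,d), inpos(c,a), inpos(d,c), inpos(e,c), inpos(e,e), linked(a,a), linked(a,c), linked(d,a), linked(d,e), linked(d,f), linked(e,a), on(d)}
3. move(d,e)  →  {inpos(a,d), inpos(c,a), inpos(d,c), inpos(e,c), inpos(e,d), linked(a,a), linked(a,c), linked(d,a), linked(d,f), linked(e,a), on(d)}
optimal plan length = 3; 3 > 1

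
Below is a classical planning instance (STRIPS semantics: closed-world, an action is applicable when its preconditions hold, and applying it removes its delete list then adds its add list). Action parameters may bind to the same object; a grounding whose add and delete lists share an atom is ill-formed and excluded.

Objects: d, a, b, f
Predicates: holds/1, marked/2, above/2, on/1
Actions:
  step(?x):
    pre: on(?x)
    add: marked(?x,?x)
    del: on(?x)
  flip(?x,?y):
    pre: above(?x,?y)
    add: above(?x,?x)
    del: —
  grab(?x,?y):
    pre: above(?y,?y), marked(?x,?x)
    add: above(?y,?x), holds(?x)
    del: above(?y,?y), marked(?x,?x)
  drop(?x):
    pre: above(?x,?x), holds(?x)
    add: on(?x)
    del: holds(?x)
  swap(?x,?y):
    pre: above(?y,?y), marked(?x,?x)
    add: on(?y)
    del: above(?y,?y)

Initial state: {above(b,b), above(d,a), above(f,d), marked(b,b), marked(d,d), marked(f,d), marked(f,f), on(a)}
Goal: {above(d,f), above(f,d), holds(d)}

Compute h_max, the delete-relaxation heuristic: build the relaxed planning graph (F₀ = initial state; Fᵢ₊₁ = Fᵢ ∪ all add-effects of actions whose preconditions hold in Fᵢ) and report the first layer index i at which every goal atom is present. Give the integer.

2

F0 = init (8 atoms)
F1 = F0 ∪ {above(b,d), above(b,f), above(d,d), above(f,f), holds(d), holds(f), marked(a,a), on(b)}  (16 atoms)
F2 = F1 ∪ {above(b,a), above(d,b), above(d,f), above(f,a), above(f,b), holds(a), holds(b), on(d), on(f)}  (25 atoms)
goal ⊆ F2  ⇒  h_max = 2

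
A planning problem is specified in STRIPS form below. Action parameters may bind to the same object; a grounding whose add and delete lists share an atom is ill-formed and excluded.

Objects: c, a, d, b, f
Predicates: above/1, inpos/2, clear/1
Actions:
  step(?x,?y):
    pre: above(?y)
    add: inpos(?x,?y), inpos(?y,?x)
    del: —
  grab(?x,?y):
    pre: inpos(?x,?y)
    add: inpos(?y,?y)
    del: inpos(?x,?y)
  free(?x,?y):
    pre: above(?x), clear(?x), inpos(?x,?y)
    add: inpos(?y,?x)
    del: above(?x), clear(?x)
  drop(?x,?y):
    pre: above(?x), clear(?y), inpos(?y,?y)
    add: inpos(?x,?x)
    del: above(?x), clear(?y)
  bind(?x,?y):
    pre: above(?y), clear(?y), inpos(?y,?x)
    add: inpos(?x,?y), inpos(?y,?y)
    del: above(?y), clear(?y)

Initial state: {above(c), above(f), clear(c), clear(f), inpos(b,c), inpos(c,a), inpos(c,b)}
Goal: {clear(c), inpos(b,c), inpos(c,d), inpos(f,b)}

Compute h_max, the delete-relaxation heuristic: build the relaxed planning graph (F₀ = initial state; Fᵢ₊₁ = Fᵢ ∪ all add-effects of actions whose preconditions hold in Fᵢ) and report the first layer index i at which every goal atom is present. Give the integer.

1

F0 = init (7 atoms)
F1 = F0 ∪ {inpos(a,a), inpos(a,c), inpos(a,f), inpos(b,b), inpos(b,f), inpos(c,c), inpos(c,d), inpos(c,f), inpos(d,c), inpos(d,f), inpos(f,a), inpos(f,b), inpos(f,c), inpos(f,d), inpos(f,f)}  (22 atoms)
goal ⊆ F1  ⇒  h_max = 1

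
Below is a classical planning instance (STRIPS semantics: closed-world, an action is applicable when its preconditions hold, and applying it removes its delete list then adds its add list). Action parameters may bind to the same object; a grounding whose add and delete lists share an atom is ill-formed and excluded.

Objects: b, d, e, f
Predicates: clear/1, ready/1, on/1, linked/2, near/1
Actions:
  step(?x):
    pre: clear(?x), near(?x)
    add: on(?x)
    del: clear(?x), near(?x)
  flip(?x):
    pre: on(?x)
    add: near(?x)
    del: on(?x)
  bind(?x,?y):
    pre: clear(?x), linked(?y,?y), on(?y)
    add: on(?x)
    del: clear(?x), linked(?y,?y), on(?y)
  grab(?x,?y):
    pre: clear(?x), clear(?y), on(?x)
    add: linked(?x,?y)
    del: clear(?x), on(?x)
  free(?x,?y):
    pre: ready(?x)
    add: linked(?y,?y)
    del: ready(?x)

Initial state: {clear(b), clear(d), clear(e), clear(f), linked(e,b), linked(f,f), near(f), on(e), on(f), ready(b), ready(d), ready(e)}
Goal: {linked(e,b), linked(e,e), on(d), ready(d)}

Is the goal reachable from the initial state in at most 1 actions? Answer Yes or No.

No

1. bind(d,f)  →  {clear(b), clear(e), clear(f), linked(e,b), near(f), on(d), on(e), ready(b), ready(d), ready(e)}
2. grab(e,e)  →  {clear(b), clear(f), linked(e,b), linked(e,e), near(f), on(d), ready(b), ready(d), ready(e)}
optimal plan length = 2; 2 > 1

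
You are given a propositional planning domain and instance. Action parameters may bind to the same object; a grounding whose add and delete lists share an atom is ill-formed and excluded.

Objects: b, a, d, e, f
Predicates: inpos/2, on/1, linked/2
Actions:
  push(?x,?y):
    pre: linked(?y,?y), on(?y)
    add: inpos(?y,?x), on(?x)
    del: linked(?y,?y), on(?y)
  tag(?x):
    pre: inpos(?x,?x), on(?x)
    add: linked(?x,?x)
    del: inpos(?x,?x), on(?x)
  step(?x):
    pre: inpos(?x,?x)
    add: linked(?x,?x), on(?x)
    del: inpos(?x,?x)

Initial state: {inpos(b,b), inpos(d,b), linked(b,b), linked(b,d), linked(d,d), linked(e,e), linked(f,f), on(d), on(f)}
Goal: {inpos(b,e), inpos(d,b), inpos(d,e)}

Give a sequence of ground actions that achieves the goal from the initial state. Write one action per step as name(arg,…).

1. push(b,f)  →  {inpos(b,b), inpos(d,b), inpos(f,b), linked(b,b), linked(b,d), linked(d,d), linked(e,e), on(b), on(d)}
2. push(e,b)  →  {inpos(b,b), inpos(b,e), inpos(d,b), inpos(f,b), linked(b,d), linked(d,d), linked(e,e), on(d), on(e)}
3. push(e,d)  →  {inpos(b,b), inpos(b,e), inpos(d,b), inpos(d,e), inpos(f,b), linked(b,d), linked(e,e), on(e)}

push(b,f); push(e,b); push(e,d)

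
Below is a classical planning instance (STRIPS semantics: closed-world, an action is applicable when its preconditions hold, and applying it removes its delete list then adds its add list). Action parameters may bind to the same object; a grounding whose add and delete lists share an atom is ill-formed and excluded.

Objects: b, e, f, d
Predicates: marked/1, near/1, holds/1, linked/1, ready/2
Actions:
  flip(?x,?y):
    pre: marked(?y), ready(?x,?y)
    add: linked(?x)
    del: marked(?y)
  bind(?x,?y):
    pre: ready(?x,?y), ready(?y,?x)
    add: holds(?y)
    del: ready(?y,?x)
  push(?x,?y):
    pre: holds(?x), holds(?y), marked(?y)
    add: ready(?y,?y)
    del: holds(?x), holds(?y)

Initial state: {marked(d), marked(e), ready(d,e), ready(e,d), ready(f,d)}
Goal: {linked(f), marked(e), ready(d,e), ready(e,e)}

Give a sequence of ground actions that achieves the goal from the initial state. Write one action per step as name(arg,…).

flip(f,d); bind(d,e); push(e,e)

1. flip(f,d)  →  {linked(f), marked(e), ready(d,e), ready(e,d), ready(f,d)}
2. bind(d,e)  →  {holds(e), linked(f), marked(e), ready(d,e), ready(f,d)}
3. push(e,e)  →  {linked(f), marked(e), ready(d,e), ready(e,e), ready(f,d)}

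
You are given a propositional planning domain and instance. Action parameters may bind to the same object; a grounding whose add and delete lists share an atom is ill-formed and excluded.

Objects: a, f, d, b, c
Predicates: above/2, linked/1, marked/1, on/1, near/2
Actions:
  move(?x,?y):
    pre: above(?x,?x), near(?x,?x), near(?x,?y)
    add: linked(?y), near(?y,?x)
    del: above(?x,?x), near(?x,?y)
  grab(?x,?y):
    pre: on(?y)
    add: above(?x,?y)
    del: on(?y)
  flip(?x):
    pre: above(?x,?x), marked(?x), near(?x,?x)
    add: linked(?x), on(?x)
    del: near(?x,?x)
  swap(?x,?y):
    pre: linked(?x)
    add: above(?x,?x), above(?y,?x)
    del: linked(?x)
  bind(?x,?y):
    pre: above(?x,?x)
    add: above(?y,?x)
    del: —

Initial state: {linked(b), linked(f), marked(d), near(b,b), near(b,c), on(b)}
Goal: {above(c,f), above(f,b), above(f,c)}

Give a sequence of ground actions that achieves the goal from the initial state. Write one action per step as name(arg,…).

swap(f,c); swap(b,f); move(b,c); swap(c,f)

1. swap(f,c)  →  {above(c,f), above(f,f), linked(b), marked(d), near(b,b), near(b,c), on(b)}
2. swap(b,f)  →  {above(b,b), above(c,f), above(f,b), above(f,f), marked(d), near(b,b), near(b,c), on(b)}
3. move(b,c)  →  {above(c,f), above(f,b), above(f,f), linked(c), marked(d), near(b,b), near(c,b), on(b)}
4. swap(c,f)  →  {above(c,c), above(c,f), above(f,b), above(f,c), above(f,f), marked(d), near(b,b), near(c,b), on(b)}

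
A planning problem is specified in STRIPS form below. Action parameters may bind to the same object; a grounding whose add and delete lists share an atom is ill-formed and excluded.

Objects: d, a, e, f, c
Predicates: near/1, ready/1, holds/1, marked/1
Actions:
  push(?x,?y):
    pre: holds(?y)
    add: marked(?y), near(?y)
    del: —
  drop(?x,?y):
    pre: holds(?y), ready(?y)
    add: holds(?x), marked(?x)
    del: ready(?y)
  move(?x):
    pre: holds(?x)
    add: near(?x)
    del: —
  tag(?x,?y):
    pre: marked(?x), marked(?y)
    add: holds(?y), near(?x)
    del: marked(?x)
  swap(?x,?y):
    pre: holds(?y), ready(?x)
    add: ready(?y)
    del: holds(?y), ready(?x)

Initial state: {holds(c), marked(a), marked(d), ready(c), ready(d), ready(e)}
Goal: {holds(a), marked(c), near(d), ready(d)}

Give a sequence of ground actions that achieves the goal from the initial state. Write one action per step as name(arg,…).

1. push(d,c)  →  {holds(c), marked(a), marked(c), marked(d), near(c), ready(c), ready(d), ready(e)}
2. tag(d,a)  →  {holds(a), holds(c), marked(a), marked(c), near(c), near(d), ready(c), ready(d), ready(e)}

push(d,c); tag(d,a)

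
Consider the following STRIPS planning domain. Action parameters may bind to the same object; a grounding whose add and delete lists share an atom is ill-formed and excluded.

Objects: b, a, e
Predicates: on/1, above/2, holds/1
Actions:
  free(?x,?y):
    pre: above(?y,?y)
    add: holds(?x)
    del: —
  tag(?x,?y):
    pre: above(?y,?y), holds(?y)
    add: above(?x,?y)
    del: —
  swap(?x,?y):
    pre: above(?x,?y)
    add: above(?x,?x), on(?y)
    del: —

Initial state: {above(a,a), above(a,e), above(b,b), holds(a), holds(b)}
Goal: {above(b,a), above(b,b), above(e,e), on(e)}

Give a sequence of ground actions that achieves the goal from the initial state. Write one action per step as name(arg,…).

tag(b,a); tag(e,b); swap(a,e); swap(e,b)

1. tag(b,a)  →  {above(a,a), above(a,e), above(b,a), above(b,b), holds(a), holds(b)}
2. tag(e,b)  →  {above(a,a), above(a,e), above(b,a), above(b,b), above(e,b), holds(a), holds(b)}
3. swap(a,e)  →  {above(a,a), above(a,e), above(b,a), above(b,b), above(e,b), holds(a), holds(b), on(e)}
4. swap(e,b)  →  {above(a,a), above(a,e), above(b,a), above(b,b), above(e,b), above(e,e), holds(a), holds(b), on(b), on(e)}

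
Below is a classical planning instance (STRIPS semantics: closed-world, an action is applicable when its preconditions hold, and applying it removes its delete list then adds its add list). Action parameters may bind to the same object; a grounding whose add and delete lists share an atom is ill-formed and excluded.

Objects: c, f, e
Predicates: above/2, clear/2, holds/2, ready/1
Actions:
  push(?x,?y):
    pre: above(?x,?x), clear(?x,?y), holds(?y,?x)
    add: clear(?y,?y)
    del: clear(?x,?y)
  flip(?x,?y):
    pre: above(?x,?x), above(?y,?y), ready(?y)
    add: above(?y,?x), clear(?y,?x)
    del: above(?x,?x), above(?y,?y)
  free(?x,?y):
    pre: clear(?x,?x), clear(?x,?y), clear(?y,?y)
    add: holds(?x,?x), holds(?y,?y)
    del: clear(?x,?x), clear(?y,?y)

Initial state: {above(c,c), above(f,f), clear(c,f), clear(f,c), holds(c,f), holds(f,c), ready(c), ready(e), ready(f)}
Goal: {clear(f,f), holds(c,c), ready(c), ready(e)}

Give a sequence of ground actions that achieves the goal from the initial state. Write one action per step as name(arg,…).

push(c,f); push(f,c); free(c,c)

1. push(c,f)  →  {above(c,c), above(f,f), clear(f,c), clear(f,f), holds(c,f), holds(f,c), ready(c), ready(e), ready(f)}
2. push(f,c)  →  {above(c,c), above(f,f), clear(c,c), clear(f,f), holds(c,f), holds(f,c), ready(c), ready(e), ready(f)}
3. free(c,c)  →  {above(c,c), above(f,f), clear(f,f), holds(c,c), holds(c,f), holds(f,c), ready(c), ready(e), ready(f)}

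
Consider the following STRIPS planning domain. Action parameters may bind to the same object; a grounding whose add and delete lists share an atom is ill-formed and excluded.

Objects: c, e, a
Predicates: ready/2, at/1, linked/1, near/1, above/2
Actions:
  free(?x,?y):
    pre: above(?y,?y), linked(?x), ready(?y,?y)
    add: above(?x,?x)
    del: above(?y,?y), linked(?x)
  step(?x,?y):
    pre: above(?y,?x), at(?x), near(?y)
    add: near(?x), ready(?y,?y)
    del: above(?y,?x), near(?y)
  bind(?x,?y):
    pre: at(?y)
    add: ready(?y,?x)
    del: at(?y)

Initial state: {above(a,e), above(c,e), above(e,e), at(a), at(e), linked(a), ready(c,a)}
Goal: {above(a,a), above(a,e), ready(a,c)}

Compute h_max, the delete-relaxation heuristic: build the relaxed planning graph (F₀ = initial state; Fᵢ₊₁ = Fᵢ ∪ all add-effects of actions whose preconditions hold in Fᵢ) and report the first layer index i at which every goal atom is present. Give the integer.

F0 = init (7 atoms)
F1 = F0 ∪ {ready(a,a), ready(a,c), ready(a,e), ready(e,a), ready(e,c), ready(e,e)}  (13 atoms)
F2 = F1 ∪ {above(a,a)}  (14 atoms)
goal ⊆ F2  ⇒  h_max = 2

2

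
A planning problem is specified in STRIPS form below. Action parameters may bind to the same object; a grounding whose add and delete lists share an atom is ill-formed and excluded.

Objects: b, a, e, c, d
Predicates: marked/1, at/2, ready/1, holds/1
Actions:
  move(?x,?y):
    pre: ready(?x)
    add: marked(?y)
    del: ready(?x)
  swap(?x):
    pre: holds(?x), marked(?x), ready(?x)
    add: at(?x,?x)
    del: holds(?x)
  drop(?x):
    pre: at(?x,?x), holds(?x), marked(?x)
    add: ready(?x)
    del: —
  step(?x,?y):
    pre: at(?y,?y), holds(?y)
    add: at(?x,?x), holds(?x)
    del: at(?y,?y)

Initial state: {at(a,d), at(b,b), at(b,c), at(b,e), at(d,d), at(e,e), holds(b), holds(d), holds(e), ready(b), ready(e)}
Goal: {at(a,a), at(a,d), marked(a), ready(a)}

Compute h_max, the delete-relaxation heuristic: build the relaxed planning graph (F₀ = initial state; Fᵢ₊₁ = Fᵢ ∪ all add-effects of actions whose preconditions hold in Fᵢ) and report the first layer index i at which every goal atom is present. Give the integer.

2

F0 = init (11 atoms)
F1 = F0 ∪ {at(a,a), at(c,c), holds(a), holds(c), marked(a), marked(b), marked(c), marked(d), marked(e)}  (20 atoms)
F2 = F1 ∪ {ready(a), ready(c), ready(d)}  (23 atoms)
goal ⊆ F2  ⇒  h_max = 2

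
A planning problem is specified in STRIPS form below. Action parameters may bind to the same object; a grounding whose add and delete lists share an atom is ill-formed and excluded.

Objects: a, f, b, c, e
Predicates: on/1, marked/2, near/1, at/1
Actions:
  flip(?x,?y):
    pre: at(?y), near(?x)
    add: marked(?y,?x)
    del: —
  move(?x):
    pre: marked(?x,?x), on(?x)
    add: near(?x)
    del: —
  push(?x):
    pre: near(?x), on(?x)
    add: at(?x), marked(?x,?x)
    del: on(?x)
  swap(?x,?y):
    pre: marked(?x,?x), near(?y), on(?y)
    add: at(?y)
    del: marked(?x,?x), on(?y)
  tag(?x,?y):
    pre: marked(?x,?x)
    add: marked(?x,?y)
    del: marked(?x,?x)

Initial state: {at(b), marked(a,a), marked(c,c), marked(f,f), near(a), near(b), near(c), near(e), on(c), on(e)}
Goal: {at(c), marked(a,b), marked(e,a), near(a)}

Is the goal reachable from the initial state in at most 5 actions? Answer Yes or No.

Yes

1. push(c)  →  {at(b), at(c), marked(a,a), marked(c,c), marked(f,f), near(a), near(b), near(c), near(e), on(e)}
2. push(e)  →  {at(b), at(c), at(e), marked(a,a), marked(c,c), marked(e,e), marked(f,f), near(a), near(b), near(c), near(e)}
3. flip(a,e)  →  {at(b), at(c), at(e), marked(a,a), marked(c,c), marked(e,a), marked(e,e), marked(f,f), near(a), near(b), near(c), near(e)}
4. tag(a,b)  →  {at(b), at(c), at(e), marked(a,b), marked(c,c), marked(e,a), marked(e,e), marked(f,f), near(a), near(b), near(c), near(e)}
optimal plan length = 4; 4 ≤ 5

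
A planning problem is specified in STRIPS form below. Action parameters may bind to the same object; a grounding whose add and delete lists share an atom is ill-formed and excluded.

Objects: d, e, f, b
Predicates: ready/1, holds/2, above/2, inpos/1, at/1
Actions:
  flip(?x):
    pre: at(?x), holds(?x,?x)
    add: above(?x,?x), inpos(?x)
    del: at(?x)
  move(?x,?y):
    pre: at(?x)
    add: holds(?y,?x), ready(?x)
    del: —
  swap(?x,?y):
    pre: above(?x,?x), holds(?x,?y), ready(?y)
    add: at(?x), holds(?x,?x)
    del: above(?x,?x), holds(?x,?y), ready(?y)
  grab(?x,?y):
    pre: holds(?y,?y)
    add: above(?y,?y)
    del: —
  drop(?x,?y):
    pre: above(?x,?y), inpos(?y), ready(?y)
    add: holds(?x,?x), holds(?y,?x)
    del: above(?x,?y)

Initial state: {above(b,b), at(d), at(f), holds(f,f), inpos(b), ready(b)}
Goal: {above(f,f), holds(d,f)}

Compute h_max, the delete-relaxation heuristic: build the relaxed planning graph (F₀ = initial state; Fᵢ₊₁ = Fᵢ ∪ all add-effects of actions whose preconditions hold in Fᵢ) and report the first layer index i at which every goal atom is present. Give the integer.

1

F0 = init (6 atoms)
F1 = F0 ∪ {above(f,f), holds(b,b), holds(b,d), holds(b,f), holds(d,d), holds(d,f), holds(e,d), holds(e,f), holds(f,d), inpos(f), ready(d), ready(f)}  (18 atoms)
goal ⊆ F1  ⇒  h_max = 1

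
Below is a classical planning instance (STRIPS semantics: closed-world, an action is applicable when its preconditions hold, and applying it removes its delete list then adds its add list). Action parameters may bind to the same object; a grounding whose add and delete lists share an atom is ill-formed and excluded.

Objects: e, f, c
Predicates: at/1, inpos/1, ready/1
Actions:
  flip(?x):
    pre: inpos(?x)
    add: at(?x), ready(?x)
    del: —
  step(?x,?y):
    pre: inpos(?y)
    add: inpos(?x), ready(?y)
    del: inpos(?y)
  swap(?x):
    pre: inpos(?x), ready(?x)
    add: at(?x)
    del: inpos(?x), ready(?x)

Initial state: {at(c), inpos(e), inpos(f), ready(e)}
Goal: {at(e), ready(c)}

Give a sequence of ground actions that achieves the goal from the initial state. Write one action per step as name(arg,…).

1. flip(e)  →  {at(c), at(e), inpos(e), inpos(f), ready(e)}
2. step(c,e)  →  {at(c), at(e), inpos(c), inpos(f), ready(e)}
3. flip(c)  →  {at(c), at(e), inpos(c), inpos(f), ready(c), ready(e)}

flip(e); step(c,e); flip(c)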